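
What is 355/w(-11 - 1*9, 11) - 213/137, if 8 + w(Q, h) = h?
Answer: 47996/411 ≈ 116.78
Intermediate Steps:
w(Q, h) = -8 + h
355/w(-11 - 1*9, 11) - 213/137 = 355/(-8 + 11) - 213/137 = 355/3 - 213*1/137 = 355*(1/3) - 213/137 = 355/3 - 213/137 = 47996/411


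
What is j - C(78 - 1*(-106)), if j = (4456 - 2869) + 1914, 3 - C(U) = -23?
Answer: 3475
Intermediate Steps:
C(U) = 26 (C(U) = 3 - 1*(-23) = 3 + 23 = 26)
j = 3501 (j = 1587 + 1914 = 3501)
j - C(78 - 1*(-106)) = 3501 - 1*26 = 3501 - 26 = 3475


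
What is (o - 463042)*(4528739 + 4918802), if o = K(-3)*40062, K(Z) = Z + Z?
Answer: -6645532604974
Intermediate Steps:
K(Z) = 2*Z
o = -240372 (o = (2*(-3))*40062 = -6*40062 = -240372)
(o - 463042)*(4528739 + 4918802) = (-240372 - 463042)*(4528739 + 4918802) = -703414*9447541 = -6645532604974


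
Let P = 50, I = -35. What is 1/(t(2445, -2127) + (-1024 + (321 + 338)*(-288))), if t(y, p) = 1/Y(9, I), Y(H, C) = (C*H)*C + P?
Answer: -11075/2113287199 ≈ -5.2407e-6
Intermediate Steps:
Y(H, C) = 50 + H*C² (Y(H, C) = (C*H)*C + 50 = H*C² + 50 = 50 + H*C²)
t(y, p) = 1/11075 (t(y, p) = 1/(50 + 9*(-35)²) = 1/(50 + 9*1225) = 1/(50 + 11025) = 1/11075)
1/(t(2445, -2127) + (-1024 + (321 + 338)*(-288))) = 1/(1/11075 + (-1024 + (321 + 338)*(-288))) = 1/(1/11075 + (-1024 + 659*(-288))) = 1/(1/11075 + (-1024 - 189792)) = 1/(1/11075 - 190816) = 1/(-2113287199/11075) = -11075/2113287199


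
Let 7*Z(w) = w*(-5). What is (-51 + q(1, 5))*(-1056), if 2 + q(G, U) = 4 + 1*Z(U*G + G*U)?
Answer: 415008/7 ≈ 59287.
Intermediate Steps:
Z(w) = -5*w/7 (Z(w) = (w*(-5))/7 = (-5*w)/7 = -5*w/7)
q(G, U) = 2 - 10*G*U/7 (q(G, U) = -2 + (4 + 1*(-5*(U*G + G*U)/7)) = -2 + (4 + 1*(-5*(G*U + G*U)/7)) = -2 + (4 + 1*(-10*G*U/7)) = -2 + (4 - 10*G*U/7) = 2 - 10*G*U/7)
(-51 + q(1, 5))*(-1056) = (-51 + (2 - 10/7*1*5))*(-1056) = (-51 + (2 - 50/7))*(-1056) = (-51 - 36/7)*(-1056) = -393/7*(-1056) = 415008/7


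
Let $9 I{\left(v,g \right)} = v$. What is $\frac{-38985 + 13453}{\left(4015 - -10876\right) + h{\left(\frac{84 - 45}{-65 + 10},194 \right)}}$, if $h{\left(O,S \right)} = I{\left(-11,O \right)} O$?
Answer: $- \frac{191490}{111689} \approx -1.7145$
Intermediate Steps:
$I{\left(v,g \right)} = \frac{v}{9}$
$h{\left(O,S \right)} = - \frac{11 O}{9}$ ($h{\left(O,S \right)} = \frac{1}{9} \left(-11\right) O = - \frac{11 O}{9}$)
$\frac{-38985 + 13453}{\left(4015 - -10876\right) + h{\left(\frac{84 - 45}{-65 + 10},194 \right)}} = \frac{-38985 + 13453}{\left(4015 - -10876\right) - \frac{11 \frac{84 - 45}{-65 + 10}}{9}} = - \frac{25532}{\left(4015 + 10876\right) - \frac{11 \frac{39}{-55}}{9}} = - \frac{25532}{14891 - \frac{11 \cdot 39 \left(- \frac{1}{55}\right)}{9}} = - \frac{25532}{14891 - - \frac{13}{15}} = - \frac{25532}{14891 + \frac{13}{15}} = - \frac{25532}{\frac{223378}{15}} = \left(-25532\right) \frac{15}{223378} = - \frac{191490}{111689}$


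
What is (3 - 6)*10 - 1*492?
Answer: -522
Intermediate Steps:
(3 - 6)*10 - 1*492 = -3*10 - 492 = -30 - 492 = -522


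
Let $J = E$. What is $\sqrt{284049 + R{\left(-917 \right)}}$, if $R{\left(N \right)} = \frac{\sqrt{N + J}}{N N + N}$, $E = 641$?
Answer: $\frac{\sqrt{50102903239433604 + 419986 i \sqrt{69}}}{419986} \approx 532.96 + 1.8555 \cdot 10^{-8} i$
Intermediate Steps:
$J = 641$
$R{\left(N \right)} = \frac{\sqrt{641 + N}}{N + N^{2}}$ ($R{\left(N \right)} = \frac{\sqrt{N + 641}}{N N + N} = \frac{\sqrt{641 + N}}{N^{2} + N} = \frac{\sqrt{641 + N}}{N + N^{2}}$)
$\sqrt{284049 + R{\left(-917 \right)}} = \sqrt{284049 + \frac{\sqrt{641 - 917}}{\left(-917\right) \left(1 - 917\right)}} = \sqrt{284049 - \frac{\sqrt{-276}}{917 \left(-916\right)}} = \sqrt{284049 - - \frac{2 i \sqrt{69}}{839972}} = \sqrt{284049 + \frac{i \sqrt{69}}{419986}}$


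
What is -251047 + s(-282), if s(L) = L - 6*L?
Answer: -249637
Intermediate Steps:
s(L) = -5*L
-251047 + s(-282) = -251047 - 5*(-282) = -251047 + 1410 = -249637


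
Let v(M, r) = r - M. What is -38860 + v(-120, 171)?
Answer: -38569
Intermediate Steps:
-38860 + v(-120, 171) = -38860 + (171 - 1*(-120)) = -38860 + (171 + 120) = -38860 + 291 = -38569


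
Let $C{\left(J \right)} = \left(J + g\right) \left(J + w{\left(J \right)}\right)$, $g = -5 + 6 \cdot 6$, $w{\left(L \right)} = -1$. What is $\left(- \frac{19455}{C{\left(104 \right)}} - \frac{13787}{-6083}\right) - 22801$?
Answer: $- \frac{128568602843}{5638941} \approx -22800.0$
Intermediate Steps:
$g = 31$ ($g = -5 + 36 = 31$)
$C{\left(J \right)} = \left(-1 + J\right) \left(31 + J\right)$ ($C{\left(J \right)} = \left(J + 31\right) \left(J - 1\right) = \left(31 + J\right) \left(-1 + J\right) = \left(-1 + J\right) \left(31 + J\right)$)
$\left(- \frac{19455}{C{\left(104 \right)}} - \frac{13787}{-6083}\right) - 22801 = \left(- \frac{19455}{-31 + 104^{2} + 30 \cdot 104} - \frac{13787}{-6083}\right) - 22801 = \left(- \frac{19455}{-31 + 10816 + 3120} - - \frac{13787}{6083}\right) - 22801 = \left(- \frac{19455}{13905} + \frac{13787}{6083}\right) - 22801 = \left(\left(-19455\right) \frac{1}{13905} + \frac{13787}{6083}\right) - 22801 = \left(- \frac{1297}{927} + \frac{13787}{6083}\right) - 22801 = \frac{4890898}{5638941} - 22801 = - \frac{128568602843}{5638941}$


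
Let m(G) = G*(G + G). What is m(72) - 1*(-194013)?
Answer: 204381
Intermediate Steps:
m(G) = 2*G**2 (m(G) = G*(2*G) = 2*G**2)
m(72) - 1*(-194013) = 2*72**2 - 1*(-194013) = 2*5184 + 194013 = 10368 + 194013 = 204381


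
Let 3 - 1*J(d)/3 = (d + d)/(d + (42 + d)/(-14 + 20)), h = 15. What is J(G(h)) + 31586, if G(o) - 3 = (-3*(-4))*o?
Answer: 1547911/49 ≈ 31590.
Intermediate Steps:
G(o) = 3 + 12*o (G(o) = 3 + (-3*(-4))*o = 3 + 12*o)
J(d) = 9 - 6*d/(7 + 7*d/6) (J(d) = 9 - 3*(d + d)/(d + (42 + d)/(-14 + 20)) = 9 - 3*2*d/(d + (42 + d)/6) = 9 - 3*2*d/(d + (42 + d)*(⅙)) = 9 - 3*2*d/(d + (7 + d/6)) = 9 - 3*2*d/(7 + 7*d/6) = 9 - 6*d/(7 + 7*d/6))
J(G(h)) + 31586 = 27*(14 + (3 + 12*15))/(7*(6 + (3 + 12*15))) + 31586 = 27*(14 + (3 + 180))/(7*(6 + (3 + 180))) + 31586 = 27*(14 + 183)/(7*(6 + 183)) + 31586 = (27/7)*197/189 + 31586 = (27/7)*(1/189)*197 + 31586 = 197/49 + 31586 = 1547911/49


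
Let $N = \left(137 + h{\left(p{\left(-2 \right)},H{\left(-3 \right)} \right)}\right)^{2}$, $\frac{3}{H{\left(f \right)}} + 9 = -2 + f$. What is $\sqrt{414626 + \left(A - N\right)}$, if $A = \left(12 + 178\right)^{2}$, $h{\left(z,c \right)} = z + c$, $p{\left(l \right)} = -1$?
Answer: $\frac{\sqrt{84728495}}{14} \approx 657.49$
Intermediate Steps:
$H{\left(f \right)} = \frac{3}{-11 + f}$ ($H{\left(f \right)} = \frac{3}{-9 + \left(-2 + f\right)} = \frac{3}{-11 + f}$)
$h{\left(z,c \right)} = c + z$
$A = 36100$ ($A = 190^{2} = 36100$)
$N = \frac{3613801}{196}$ ($N = \left(137 - \left(1 - \frac{3}{-11 - 3}\right)\right)^{2} = \left(137 - \left(1 - \frac{3}{-14}\right)\right)^{2} = \left(137 + \left(3 \left(- \frac{1}{14}\right) - 1\right)\right)^{2} = \left(137 - \frac{17}{14}\right)^{2} = \left(\frac{1901}{14}\right)^{2} = \frac{3613801}{196} \approx 18438.0$)
$\sqrt{414626 + \left(A - N\right)} = \sqrt{414626 + \left(36100 - \frac{3613801}{196}\right)} = \sqrt{414626 + \frac{3461799}{196}} = \sqrt{\frac{84728495}{196}} = \frac{\sqrt{84728495}}{14}$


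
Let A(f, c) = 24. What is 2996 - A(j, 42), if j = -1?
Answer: 2972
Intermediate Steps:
2996 - A(j, 42) = 2996 - 1*24 = 2996 - 24 = 2972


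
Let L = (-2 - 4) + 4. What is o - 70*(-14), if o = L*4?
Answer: 972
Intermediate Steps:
L = -2 (L = -6 + 4 = -2)
o = -8 (o = -2*4 = -8)
o - 70*(-14) = -8 - 70*(-14) = -8 + 980 = 972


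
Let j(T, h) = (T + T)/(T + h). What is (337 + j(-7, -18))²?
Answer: 71216721/625 ≈ 1.1395e+5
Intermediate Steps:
j(T, h) = 2*T/(T + h) (j(T, h) = (2*T)/(T + h) = 2*T/(T + h))
(337 + j(-7, -18))² = (337 + 2*(-7)/(-7 - 18))² = (337 + 2*(-7)/(-25))² = (337 + 2*(-7)*(-1/25))² = (337 + 14/25)² = (8439/25)² = 71216721/625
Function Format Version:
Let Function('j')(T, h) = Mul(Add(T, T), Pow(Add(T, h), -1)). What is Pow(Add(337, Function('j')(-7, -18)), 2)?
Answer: Rational(71216721, 625) ≈ 1.1395e+5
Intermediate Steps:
Function('j')(T, h) = Mul(2, T, Pow(Add(T, h), -1)) (Function('j')(T, h) = Mul(Mul(2, T), Pow(Add(T, h), -1)) = Mul(2, T, Pow(Add(T, h), -1)))
Pow(Add(337, Function('j')(-7, -18)), 2) = Pow(Add(337, Mul(2, -7, Pow(Add(-7, -18), -1))), 2) = Pow(Add(337, Mul(2, -7, Pow(-25, -1))), 2) = Pow(Add(337, Mul(2, -7, Rational(-1, 25))), 2) = Pow(Add(337, Rational(14, 25)), 2) = Pow(Rational(8439, 25), 2) = Rational(71216721, 625)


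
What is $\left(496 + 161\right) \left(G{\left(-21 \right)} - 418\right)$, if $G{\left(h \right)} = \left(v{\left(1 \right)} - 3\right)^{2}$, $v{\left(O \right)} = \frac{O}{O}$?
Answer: $-271998$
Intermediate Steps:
$v{\left(O \right)} = 1$
$G{\left(h \right)} = 4$ ($G{\left(h \right)} = \left(1 - 3\right)^{2} = \left(-2\right)^{2} = 4$)
$\left(496 + 161\right) \left(G{\left(-21 \right)} - 418\right) = \left(496 + 161\right) \left(4 - 418\right) = 657 \left(4 - 418\right) = 657 \left(-414\right) = -271998$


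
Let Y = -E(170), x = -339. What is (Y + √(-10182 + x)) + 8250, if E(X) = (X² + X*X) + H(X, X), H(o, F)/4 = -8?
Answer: -49518 + 3*I*√1169 ≈ -49518.0 + 102.57*I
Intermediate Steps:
H(o, F) = -32 (H(o, F) = 4*(-8) = -32)
E(X) = -32 + 2*X² (E(X) = (X² + X*X) - 32 = (X² + X²) - 32 = 2*X² - 32 = -32 + 2*X²)
Y = -57768 (Y = -(-32 + 2*170²) = -(-32 + 2*28900) = -(-32 + 57800) = -1*57768 = -57768)
(Y + √(-10182 + x)) + 8250 = (-57768 + √(-10182 - 339)) + 8250 = (-57768 + √(-10521)) + 8250 = (-57768 + 3*I*√1169) + 8250 = -49518 + 3*I*√1169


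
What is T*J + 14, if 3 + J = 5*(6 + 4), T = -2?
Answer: -80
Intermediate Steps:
J = 47 (J = -3 + 5*(6 + 4) = -3 + 5*10 = -3 + 50 = 47)
T*J + 14 = -2*47 + 14 = -94 + 14 = -80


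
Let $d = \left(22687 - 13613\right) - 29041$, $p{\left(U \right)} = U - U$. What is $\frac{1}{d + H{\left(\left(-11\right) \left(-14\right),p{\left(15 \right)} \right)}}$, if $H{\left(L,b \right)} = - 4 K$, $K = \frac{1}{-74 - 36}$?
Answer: $- \frac{55}{1098183} \approx -5.0083 \cdot 10^{-5}$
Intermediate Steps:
$K = - \frac{1}{110}$ ($K = \frac{1}{-110} = - \frac{1}{110} \approx -0.0090909$)
$p{\left(U \right)} = 0$
$H{\left(L,b \right)} = \frac{2}{55}$ ($H{\left(L,b \right)} = \left(-4\right) \left(- \frac{1}{110}\right) = \frac{2}{55}$)
$d = -19967$ ($d = 9074 - 29041 = -19967$)
$\frac{1}{d + H{\left(\left(-11\right) \left(-14\right),p{\left(15 \right)} \right)}} = \frac{1}{-19967 + \frac{2}{55}} = \frac{1}{- \frac{1098183}{55}} = - \frac{55}{1098183}$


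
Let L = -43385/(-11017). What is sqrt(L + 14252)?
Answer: sqrt(1730304339373)/11017 ≈ 119.40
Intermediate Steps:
L = 43385/11017 (L = -43385*(-1)/11017 = -1*(-43385/11017) = 43385/11017 ≈ 3.9380)
sqrt(L + 14252) = sqrt(43385/11017 + 14252) = sqrt(157057669/11017) = sqrt(1730304339373)/11017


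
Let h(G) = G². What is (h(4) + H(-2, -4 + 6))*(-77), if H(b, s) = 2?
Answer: -1386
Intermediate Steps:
(h(4) + H(-2, -4 + 6))*(-77) = (4² + 2)*(-77) = (16 + 2)*(-77) = 18*(-77) = -1386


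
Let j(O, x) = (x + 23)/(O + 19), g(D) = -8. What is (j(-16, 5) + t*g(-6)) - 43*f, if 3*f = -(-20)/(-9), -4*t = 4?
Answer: 1328/27 ≈ 49.185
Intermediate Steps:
t = -1 (t = -¼*4 = -1)
f = -20/27 (f = (-(-20)/(-9))/3 = (-(-20)*(-1)/9)/3 = (-4*5/9)/3 = (⅓)*(-20/9) = -20/27 ≈ -0.74074)
j(O, x) = (23 + x)/(19 + O)
(j(-16, 5) + t*g(-6)) - 43*f = ((23 + 5)/(19 - 16) - 1*(-8)) - 43*(-20/27) = (28/3 + 8) + 860/27 = 52/3 + 860/27 = 1328/27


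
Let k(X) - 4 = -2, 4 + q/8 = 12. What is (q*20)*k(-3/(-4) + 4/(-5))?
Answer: 2560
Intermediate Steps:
q = 64 (q = -32 + 8*12 = -32 + 96 = 64)
k(X) = 2 (k(X) = 4 - 2 = 2)
(q*20)*k(-3/(-4) + 4/(-5)) = (64*20)*2 = 1280*2 = 2560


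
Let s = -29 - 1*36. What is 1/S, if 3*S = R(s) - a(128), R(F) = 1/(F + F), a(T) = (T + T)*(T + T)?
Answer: -390/8519681 ≈ -4.5776e-5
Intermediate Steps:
a(T) = 4*T² (a(T) = (2*T)*(2*T) = 4*T²)
s = -65 (s = -29 - 36 = -65)
R(F) = 1/(2*F)
S = -8519681/390 (S = ((½)/(-65) - 4*128²)/3 = ((½)*(-1/65) - 4*16384)/3 = (-1/130 - 1*65536)/3 = (-1/130 - 65536)/3 = (⅓)*(-8519681/130) = -8519681/390 ≈ -21845.)
1/S = 1/(-8519681/390) = -390/8519681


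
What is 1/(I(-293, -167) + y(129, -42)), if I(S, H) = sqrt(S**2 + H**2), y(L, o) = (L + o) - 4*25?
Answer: 13/113569 + sqrt(113738)/113569 ≈ 0.0030840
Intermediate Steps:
y(L, o) = -100 + L + o (y(L, o) = (L + o) - 100 = -100 + L + o)
I(S, H) = sqrt(H**2 + S**2)
1/(I(-293, -167) + y(129, -42)) = 1/(sqrt((-167)**2 + (-293)**2) + (-100 + 129 - 42)) = 1/(sqrt(27889 + 85849) - 13) = 1/(sqrt(113738) - 13) = 1/(-13 + sqrt(113738))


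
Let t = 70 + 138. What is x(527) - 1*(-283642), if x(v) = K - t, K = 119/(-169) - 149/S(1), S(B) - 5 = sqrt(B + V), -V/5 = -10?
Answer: 95810139/338 - 149*sqrt(51)/26 ≈ 2.8342e+5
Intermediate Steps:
V = 50 (V = -5*(-10) = 50)
t = 208
S(B) = 5 + sqrt(50 + B) (S(B) = 5 + sqrt(B + 50) = 5 + sqrt(50 + B))
K = -119/169 - 149/(5 + sqrt(51)) (K = 119/(-169) - 149/(5 + sqrt(50 + 1)) = 119*(-1/169) - 149/(5 + sqrt(51)) = -119/169 - 149/(5 + sqrt(51)) ≈ -12.976)
x(v) = -60857/338 - 149*sqrt(51)/26 (x(v) = (9447/338 - 149*sqrt(51)/26) - 1*208 = (9447/338 - 149*sqrt(51)/26) - 208 = -60857/338 - 149*sqrt(51)/26)
x(527) - 1*(-283642) = (-60857/338 - 149*sqrt(51)/26) - 1*(-283642) = (-60857/338 - 149*sqrt(51)/26) + 283642 = 95810139/338 - 149*sqrt(51)/26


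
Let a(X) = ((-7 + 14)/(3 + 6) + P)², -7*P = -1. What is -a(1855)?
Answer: -3364/3969 ≈ -0.84757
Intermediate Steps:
P = ⅐ (P = -⅐*(-1) = ⅐ ≈ 0.14286)
a(X) = 3364/3969 (a(X) = ((-7 + 14)/(3 + 6) + ⅐)² = (7/9 + ⅐)² = (58/63)² = 3364/3969)
-a(1855) = -1*3364/3969 = -3364/3969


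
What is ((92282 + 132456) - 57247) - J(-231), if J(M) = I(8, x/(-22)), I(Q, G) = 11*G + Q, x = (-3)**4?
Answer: 335047/2 ≈ 1.6752e+5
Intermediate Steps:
x = 81
I(Q, G) = Q + 11*G
J(M) = -65/2 (J(M) = 8 + 11*(81/(-22)) = 8 + 11*(81*(-1/22)) = 8 + 11*(-81/22) = 8 - 81/2 = -65/2)
((92282 + 132456) - 57247) - J(-231) = ((92282 + 132456) - 57247) - 1*(-65/2) = (224738 - 57247) + 65/2 = 167491 + 65/2 = 335047/2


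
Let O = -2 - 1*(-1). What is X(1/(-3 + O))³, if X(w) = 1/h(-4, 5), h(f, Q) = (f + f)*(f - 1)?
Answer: 1/64000 ≈ 1.5625e-5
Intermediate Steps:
h(f, Q) = 2*f*(-1 + f) (h(f, Q) = (2*f)*(-1 + f) = 2*f*(-1 + f))
O = -1 (O = -2 + 1 = -1)
X(w) = 1/40 (X(w) = 1/(2*(-4)*(-1 - 4)) = 1/(2*(-4)*(-5)) = 1/40)
X(1/(-3 + O))³ = (1/40)³ = 1/64000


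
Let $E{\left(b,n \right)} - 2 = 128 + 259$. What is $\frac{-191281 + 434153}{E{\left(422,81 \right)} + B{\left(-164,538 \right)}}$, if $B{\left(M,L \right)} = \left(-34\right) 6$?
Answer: $\frac{242872}{185} \approx 1312.8$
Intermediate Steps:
$B{\left(M,L \right)} = -204$
$E{\left(b,n \right)} = 389$ ($E{\left(b,n \right)} = 2 + \left(128 + 259\right) = 2 + 387 = 389$)
$\frac{-191281 + 434153}{E{\left(422,81 \right)} + B{\left(-164,538 \right)}} = \frac{-191281 + 434153}{389 - 204} = \frac{242872}{185}$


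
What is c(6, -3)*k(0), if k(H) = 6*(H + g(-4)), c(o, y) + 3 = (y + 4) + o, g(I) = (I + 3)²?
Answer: 24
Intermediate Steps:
g(I) = (3 + I)²
c(o, y) = 1 + o + y (c(o, y) = -3 + ((y + 4) + o) = -3 + ((4 + y) + o) = -3 + (4 + o + y) = 1 + o + y)
k(H) = 6 + 6*H (k(H) = 6*(H + (3 - 4)²) = 6*(H + (-1)²) = 6*(H + 1) = 6*(1 + H) = 6 + 6*H)
c(6, -3)*k(0) = (1 + 6 - 3)*(6 + 6*0) = 4*(6 + 0) = 4*6 = 24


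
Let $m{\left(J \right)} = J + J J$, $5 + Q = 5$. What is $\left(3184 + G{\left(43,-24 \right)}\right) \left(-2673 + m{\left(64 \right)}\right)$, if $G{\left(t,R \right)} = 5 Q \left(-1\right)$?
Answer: $4734608$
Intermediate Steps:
$Q = 0$ ($Q = -5 + 5 = 0$)
$G{\left(t,R \right)} = 0$ ($G{\left(t,R \right)} = 5 \cdot 0 \left(-1\right) = 0 \left(-1\right) = 0$)
$m{\left(J \right)} = J + J^{2}$
$\left(3184 + G{\left(43,-24 \right)}\right) \left(-2673 + m{\left(64 \right)}\right) = \left(3184 + 0\right) \left(-2673 + 64 \left(1 + 64\right)\right) = 3184 \left(-2673 + 64 \cdot 65\right) = 3184 \left(-2673 + 4160\right) = 3184 \cdot 1487 = 4734608$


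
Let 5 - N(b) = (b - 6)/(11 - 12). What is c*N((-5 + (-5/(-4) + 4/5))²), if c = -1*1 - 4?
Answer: -3081/80 ≈ -38.513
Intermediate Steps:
c = -5 (c = -1 - 4 = -5)
N(b) = -1 + b (N(b) = 5 - (b - 6)/(11 - 12) = 5 - (-6 + b)/(-1) = 5 - (-6 + b)*(-1) = 5 - (6 - b) = 5 + (-6 + b) = -1 + b)
c*N((-5 + (-5/(-4) + 4/5))²) = -5*(-1 + (-5 + (-5/(-4) + 4/5))²) = -5*(-1 + (-5 + (-5*(-¼) + 4*(⅕)))²) = -5*(-1 + (-5 + (5/4 + ⅘))²) = -5*(-1 + (-5 + 41/20)²) = -5*(-1 + (-59/20)²) = -5*(-1 + 3481/400) = -5*3081/400 = -3081/80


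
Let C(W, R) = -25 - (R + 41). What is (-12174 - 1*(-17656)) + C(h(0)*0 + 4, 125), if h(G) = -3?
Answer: 5291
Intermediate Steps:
C(W, R) = -66 - R (C(W, R) = -25 - (41 + R) = -25 + (-41 - R) = -66 - R)
(-12174 - 1*(-17656)) + C(h(0)*0 + 4, 125) = (-12174 - 1*(-17656)) + (-66 - 1*125) = (-12174 + 17656) + (-66 - 125) = 5482 - 191 = 5291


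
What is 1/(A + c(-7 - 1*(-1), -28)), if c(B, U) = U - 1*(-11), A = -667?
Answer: -1/684 ≈ -0.0014620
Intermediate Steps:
c(B, U) = 11 + U (c(B, U) = U + 11 = 11 + U)
1/(A + c(-7 - 1*(-1), -28)) = 1/(-667 + (11 - 28)) = 1/(-667 - 17) = 1/(-684) = -1/684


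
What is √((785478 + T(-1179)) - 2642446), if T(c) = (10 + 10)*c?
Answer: 2*I*√470137 ≈ 1371.3*I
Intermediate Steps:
T(c) = 20*c
√((785478 + T(-1179)) - 2642446) = √((785478 + 20*(-1179)) - 2642446) = √((785478 - 23580) - 2642446) = √(761898 - 2642446) = √(-1880548) = 2*I*√470137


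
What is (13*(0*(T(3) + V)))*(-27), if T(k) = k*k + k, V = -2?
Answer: 0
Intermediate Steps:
T(k) = k + k² (T(k) = k² + k = k + k²)
(13*(0*(T(3) + V)))*(-27) = (13*(0*(3*(1 + 3) - 2)))*(-27) = (13*(0*(3*4 - 2)))*(-27) = (13*(0*(12 - 2)))*(-27) = (13*(0*10))*(-27) = (13*0)*(-27) = 0*(-27) = 0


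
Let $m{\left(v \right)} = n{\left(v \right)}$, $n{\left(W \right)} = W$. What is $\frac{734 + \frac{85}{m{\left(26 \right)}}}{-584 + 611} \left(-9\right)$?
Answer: $- \frac{19169}{78} \approx -245.76$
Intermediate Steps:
$m{\left(v \right)} = v$
$\frac{734 + \frac{85}{m{\left(26 \right)}}}{-584 + 611} \left(-9\right) = \frac{734 + \frac{85}{26}}{-584 + 611} \left(-9\right) = \frac{734 + 85 \cdot \frac{1}{26}}{27} \left(-9\right) = \left(734 + \frac{85}{26}\right) \frac{1}{27} \left(-9\right) = \frac{19169}{26} \cdot \frac{1}{27} \left(-9\right) = \frac{19169}{702} \left(-9\right) = - \frac{19169}{78}$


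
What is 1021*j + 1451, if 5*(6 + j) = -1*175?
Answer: -40410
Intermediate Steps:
j = -41 (j = -6 + (-1*175)/5 = -6 + (1/5)*(-175) = -6 - 35 = -41)
1021*j + 1451 = 1021*(-41) + 1451 = -41861 + 1451 = -40410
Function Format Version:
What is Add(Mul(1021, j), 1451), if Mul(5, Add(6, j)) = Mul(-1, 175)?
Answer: -40410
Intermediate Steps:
j = -41 (j = Add(-6, Mul(Rational(1, 5), Mul(-1, 175))) = Add(-6, Mul(Rational(1, 5), -175)) = Add(-6, -35) = -41)
Add(Mul(1021, j), 1451) = Add(Mul(1021, -41), 1451) = Add(-41861, 1451) = -40410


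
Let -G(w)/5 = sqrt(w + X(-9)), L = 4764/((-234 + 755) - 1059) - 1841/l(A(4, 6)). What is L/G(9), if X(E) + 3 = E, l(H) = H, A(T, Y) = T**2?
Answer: -533341*I*sqrt(3)/64560 ≈ -14.309*I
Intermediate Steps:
X(E) = -3 + E
L = -533341/4304 (L = 4764/((-234 + 755) - 1059) - 1841/(4**2) = 4764/(521 - 1059) - 1841/16 = 4764/(-538) - 1841*1/16 = 4764*(-1/538) - 1841/16 = -2382/269 - 1841/16 = -533341/4304 ≈ -123.92)
G(w) = -5*sqrt(-12 + w) (G(w) = -5*sqrt(w + (-3 - 9)) = -5*sqrt(w - 12) = -5*sqrt(-12 + w))
L/G(9) = -533341*(-1/(5*sqrt(-12 + 9)))/4304 = -533341*I*sqrt(3)/15/4304 = -533341*I*sqrt(3)/64560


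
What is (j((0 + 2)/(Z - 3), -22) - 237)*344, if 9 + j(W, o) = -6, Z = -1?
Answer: -86688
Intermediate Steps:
j(W, o) = -15 (j(W, o) = -9 - 6 = -15)
(j((0 + 2)/(Z - 3), -22) - 237)*344 = (-15 - 237)*344 = -252*344 = -86688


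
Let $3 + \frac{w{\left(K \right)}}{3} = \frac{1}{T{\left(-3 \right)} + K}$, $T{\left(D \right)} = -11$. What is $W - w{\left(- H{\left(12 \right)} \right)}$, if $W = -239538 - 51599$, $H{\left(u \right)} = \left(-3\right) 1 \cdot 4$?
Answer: $-291131$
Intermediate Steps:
$H{\left(u \right)} = -12$ ($H{\left(u \right)} = \left(-3\right) 4 = -12$)
$W = -291137$ ($W = -239538 - 51599 = -291137$)
$w{\left(K \right)} = -9 + \frac{3}{-11 + K}$
$W - w{\left(- H{\left(12 \right)} \right)} = -291137 - \frac{3 \left(34 - 3 \left(\left(-1\right) \left(-12\right)\right)\right)}{-11 - -12} = -291137 - \frac{3 \left(34 - 36\right)}{-11 + 12} = -291137 - \frac{3 \left(34 - 36\right)}{1} = -291137 - 3 \cdot 1 \left(-2\right) = -291137 - -6 = -291137 + 6 = -291131$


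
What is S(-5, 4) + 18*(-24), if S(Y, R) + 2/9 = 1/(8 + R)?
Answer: -15557/36 ≈ -432.14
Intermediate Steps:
S(Y, R) = -2/9 + 1/(8 + R)
S(-5, 4) + 18*(-24) = (-7 - 2*4)/(9*(8 + 4)) + 18*(-24) = (⅑)*(-7 - 8)/12 - 432 = (⅑)*(1/12)*(-15) - 432 = -5/36 - 432 = -15557/36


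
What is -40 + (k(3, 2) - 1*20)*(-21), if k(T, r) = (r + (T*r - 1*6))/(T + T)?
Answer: 373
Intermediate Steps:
k(T, r) = (-6 + r + T*r)/(2*T) (k(T, r) = (r + (T*r - 6))/((2*T)) = (r + (-6 + T*r))*(1/(2*T)) = (-6 + r + T*r)*(1/(2*T)) = (-6 + r + T*r)/(2*T))
-40 + (k(3, 2) - 1*20)*(-21) = -40 + ((1/2)*(-6 + 2 + 3*2)/3 - 1*20)*(-21) = -40 + ((1/2)*(1/3)*(-6 + 2 + 6) - 20)*(-21) = -40 + ((1/2)*(1/3)*2 - 20)*(-21) = -40 + (1/3 - 20)*(-21) = -40 - 59/3*(-21) = -40 + 413 = 373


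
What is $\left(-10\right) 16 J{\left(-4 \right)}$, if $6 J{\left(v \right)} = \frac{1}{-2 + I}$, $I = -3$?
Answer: $\frac{16}{3} \approx 5.3333$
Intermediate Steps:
$J{\left(v \right)} = - \frac{1}{30}$ ($J{\left(v \right)} = \frac{1}{6 \left(-2 - 3\right)} = \frac{1}{6 \left(-5\right)} = \frac{1}{6} \left(- \frac{1}{5}\right) = - \frac{1}{30}$)
$\left(-10\right) 16 J{\left(-4 \right)} = \left(-10\right) 16 \left(- \frac{1}{30}\right) = \left(-160\right) \left(- \frac{1}{30}\right) = \frac{16}{3}$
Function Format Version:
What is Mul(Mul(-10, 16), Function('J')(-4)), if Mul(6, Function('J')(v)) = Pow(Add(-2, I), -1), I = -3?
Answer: Rational(16, 3) ≈ 5.3333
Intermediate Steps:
Function('J')(v) = Rational(-1, 30) (Function('J')(v) = Mul(Rational(1, 6), Pow(Add(-2, -3), -1)) = Mul(Rational(1, 6), Pow(-5, -1)) = Mul(Rational(1, 6), Rational(-1, 5)) = Rational(-1, 30))
Mul(Mul(-10, 16), Function('J')(-4)) = Mul(Mul(-10, 16), Rational(-1, 30)) = Mul(-160, Rational(-1, 30)) = Rational(16, 3)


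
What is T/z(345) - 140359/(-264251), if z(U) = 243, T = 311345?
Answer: 82307334832/64212993 ≈ 1281.8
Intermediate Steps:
T/z(345) - 140359/(-264251) = 311345/243 - 140359/(-264251) = 311345*(1/243) - 140359*(-1/264251) = 311345/243 + 140359/264251 = 82307334832/64212993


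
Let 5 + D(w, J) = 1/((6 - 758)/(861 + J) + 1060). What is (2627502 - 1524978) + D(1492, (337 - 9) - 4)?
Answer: 1384045022797/1255348 ≈ 1.1025e+6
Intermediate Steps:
D(w, J) = -5 + 1/(1060 - 752/(861 + J)) (D(w, J) = -5 + 1/((6 - 758)/(861 + J) + 1060) = -5 + 1/(-752/(861 + J) + 1060) = -5 + 1/(1060 - 752/(861 + J)))
(2627502 - 1524978) + D(1492, (337 - 9) - 4) = (2627502 - 1524978) + (-4558679 - 5299*((337 - 9) - 4))/(4*(227977 + 265*((337 - 9) - 4))) = 1102524 + (-4558679 - 5299*(328 - 4))/(4*(227977 + 265*(328 - 4))) = 1102524 + (-4558679 - 5299*324)/(4*(227977 + 265*324)) = 1102524 + (-4558679 - 1716876)/(4*(227977 + 85860)) = 1102524 + (¼)*(-6275555)/313837 = 1102524 + (¼)*(1/313837)*(-6275555) = 1102524 - 6275555/1255348 = 1384045022797/1255348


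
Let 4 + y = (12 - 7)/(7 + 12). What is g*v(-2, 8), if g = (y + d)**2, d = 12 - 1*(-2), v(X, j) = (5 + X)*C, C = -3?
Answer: -342225/361 ≈ -947.99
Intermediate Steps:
v(X, j) = -15 - 3*X (v(X, j) = (5 + X)*(-3) = -15 - 3*X)
y = -71/19 (y = -4 + (12 - 7)/(7 + 12) = -4 + 5/19 = -71/19 ≈ -3.7368)
d = 14 (d = 12 + 2 = 14)
g = 38025/361 (g = (-71/19 + 14)**2 = (195/19)**2 = 38025/361 ≈ 105.33)
g*v(-2, 8) = 38025*(-15 - 3*(-2))/361 = 38025*(-15 + 6)/361 = (38025/361)*(-9) = -342225/361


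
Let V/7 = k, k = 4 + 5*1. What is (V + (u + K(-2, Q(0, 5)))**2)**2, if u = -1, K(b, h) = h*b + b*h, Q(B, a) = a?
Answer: 254016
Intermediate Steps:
K(b, h) = 2*b*h (K(b, h) = b*h + b*h = 2*b*h)
k = 9 (k = 4 + 5 = 9)
V = 63 (V = 7*9 = 63)
(V + (u + K(-2, Q(0, 5)))**2)**2 = (63 + (-1 + 2*(-2)*5)**2)**2 = (63 + (-1 - 20)**2)**2 = (63 + (-21)**2)**2 = (63 + 441)**2 = 504**2 = 254016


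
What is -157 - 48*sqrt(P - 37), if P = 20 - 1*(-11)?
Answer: -157 - 48*I*sqrt(6) ≈ -157.0 - 117.58*I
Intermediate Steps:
P = 31 (P = 20 + 11 = 31)
-157 - 48*sqrt(P - 37) = -157 - 48*sqrt(31 - 37) = -157 - 48*I*sqrt(6)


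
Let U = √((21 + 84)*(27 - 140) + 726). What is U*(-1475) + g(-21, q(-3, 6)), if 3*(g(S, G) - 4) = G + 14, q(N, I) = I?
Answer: 32/3 - 1475*I*√11139 ≈ 10.667 - 1.5567e+5*I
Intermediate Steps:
U = I*√11139 (U = √(105*(-113) + 726) = √(-11865 + 726) = √(-11139) = I*√11139 ≈ 105.54*I)
g(S, G) = 26/3 + G/3 (g(S, G) = 4 + (G + 14)/3 = 4 + (14 + G)/3 = 4 + (14/3 + G/3) = 26/3 + G/3)
U*(-1475) + g(-21, q(-3, 6)) = (I*√11139)*(-1475) + (26/3 + (⅓)*6) = -1475*I*√11139 + (26/3 + 2) = -1475*I*√11139 + 32/3 = 32/3 - 1475*I*√11139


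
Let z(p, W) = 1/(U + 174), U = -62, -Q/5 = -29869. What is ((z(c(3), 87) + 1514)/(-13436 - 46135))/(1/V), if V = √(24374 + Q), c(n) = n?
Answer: -18841*√173719/741328 ≈ -10.593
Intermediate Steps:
Q = 149345 (Q = -5*(-29869) = 149345)
V = √173719 (V = √(24374 + 149345) = √173719 ≈ 416.80)
z(p, W) = 1/112 (z(p, W) = 1/(-62 + 174) = 1/112)
((z(c(3), 87) + 1514)/(-13436 - 46135))/(1/V) = ((1/112 + 1514)/(-13436 - 46135))/(1/(√173719)) = ((169569/112)/(-59571))/((√173719/173719)) = ((169569/112)*(-1/59571))*√173719 = -18841*√173719/741328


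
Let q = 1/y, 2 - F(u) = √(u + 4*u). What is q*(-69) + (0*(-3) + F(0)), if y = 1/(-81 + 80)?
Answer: 71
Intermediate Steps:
F(u) = 2 - √5*√u (F(u) = 2 - √(u + 4*u) = 2 - √(5*u) = 2 - √5*√u)
y = -1 (y = 1/(-1) = -1)
q = -1 (q = 1/(-1) = -1)
q*(-69) + (0*(-3) + F(0)) = -1*(-69) + (0*(-3) + (2 - √5*√0)) = 69 + (0 + (2 - 1*√5*0)) = 69 + (0 + (2 + 0)) = 69 + (0 + 2) = 69 + 2 = 71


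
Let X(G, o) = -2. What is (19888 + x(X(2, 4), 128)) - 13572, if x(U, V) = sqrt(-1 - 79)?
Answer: 6316 + 4*I*sqrt(5) ≈ 6316.0 + 8.9443*I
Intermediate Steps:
x(U, V) = 4*I*sqrt(5) (x(U, V) = sqrt(-80) = 4*I*sqrt(5))
(19888 + x(X(2, 4), 128)) - 13572 = (19888 + 4*I*sqrt(5)) - 13572 = 6316 + 4*I*sqrt(5)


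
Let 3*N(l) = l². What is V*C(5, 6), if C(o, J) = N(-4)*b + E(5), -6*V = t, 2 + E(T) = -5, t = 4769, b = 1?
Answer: 23845/18 ≈ 1324.7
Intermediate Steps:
E(T) = -7 (E(T) = -2 - 5 = -7)
V = -4769/6 (V = -⅙*4769 = -4769/6 ≈ -794.83)
N(l) = l²/3
C(o, J) = -5/3 (C(o, J) = ((⅓)*(-4)²)*1 - 7 = ((⅓)*16)*1 - 7 = (16/3)*1 - 7 = 16/3 - 7 = -5/3)
V*C(5, 6) = -4769/6*(-5/3) = 23845/18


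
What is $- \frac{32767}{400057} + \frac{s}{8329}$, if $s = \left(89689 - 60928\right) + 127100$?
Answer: $\frac{8868623962}{476010679} \approx 18.631$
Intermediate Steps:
$s = 155861$ ($s = 28761 + 127100 = 155861$)
$- \frac{32767}{400057} + \frac{s}{8329} = - \frac{32767}{400057} + \frac{155861}{8329} = \left(-32767\right) \frac{1}{400057} + 155861 \cdot \frac{1}{8329} = - \frac{4681}{57151} + \frac{155861}{8329} = \frac{8868623962}{476010679}$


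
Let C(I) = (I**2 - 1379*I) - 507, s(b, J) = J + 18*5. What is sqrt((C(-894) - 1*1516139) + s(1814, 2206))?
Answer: 4*sqrt(32357) ≈ 719.52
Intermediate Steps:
s(b, J) = 90 + J (s(b, J) = J + 90 = 90 + J)
C(I) = -507 + I**2 - 1379*I
sqrt((C(-894) - 1*1516139) + s(1814, 2206)) = sqrt(((-507 + (-894)**2 - 1379*(-894)) - 1*1516139) + (90 + 2206)) = sqrt(((-507 + 799236 + 1232826) - 1516139) + 2296) = sqrt((2031555 - 1516139) + 2296) = sqrt(515416 + 2296) = sqrt(517712) = 4*sqrt(32357)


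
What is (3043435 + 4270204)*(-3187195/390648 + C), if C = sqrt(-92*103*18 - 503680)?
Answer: -23309993652605/390648 + 14627278*I*sqrt(168562) ≈ -5.967e+7 + 6.0054e+9*I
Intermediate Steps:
C = 2*I*sqrt(168562) (C = sqrt(-9476*18 - 503680) = sqrt(-170568 - 503680) = sqrt(-674248) = 2*I*sqrt(168562) ≈ 821.13*I)
(3043435 + 4270204)*(-3187195/390648 + C) = (3043435 + 4270204)*(-3187195/390648 + 2*I*sqrt(168562)) = 7313639*(-3187195*1/390648 + 2*I*sqrt(168562)) = 7313639*(-3187195/390648 + 2*I*sqrt(168562)) = -23309993652605/390648 + 14627278*I*sqrt(168562)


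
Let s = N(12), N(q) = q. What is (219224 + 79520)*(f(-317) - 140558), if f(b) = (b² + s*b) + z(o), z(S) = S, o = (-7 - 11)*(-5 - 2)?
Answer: -13069153768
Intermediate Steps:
o = 126 (o = -18*(-7) = 126)
s = 12
f(b) = 126 + b² + 12*b (f(b) = (b² + 12*b) + 126 = 126 + b² + 12*b)
(219224 + 79520)*(f(-317) - 140558) = (219224 + 79520)*((126 + (-317)² + 12*(-317)) - 140558) = 298744*((126 + 100489 - 3804) - 140558) = 298744*(96811 - 140558) = 298744*(-43747) = -13069153768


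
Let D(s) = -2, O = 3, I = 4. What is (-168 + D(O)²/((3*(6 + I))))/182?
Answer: -1259/1365 ≈ -0.92234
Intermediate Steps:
(-168 + D(O)²/((3*(6 + I))))/182 = (-168 + (-2)²/((3*(6 + 4))))/182 = (-168 + 4/((3*10)))/182 = (-168 + 4/30)/182 = (-168 + 4*(1/30))/182 = (-168 + 2/15)/182 = (1/182)*(-2518/15) = -1259/1365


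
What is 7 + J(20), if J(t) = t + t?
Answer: 47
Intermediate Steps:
J(t) = 2*t
7 + J(20) = 7 + 2*20 = 7 + 40 = 47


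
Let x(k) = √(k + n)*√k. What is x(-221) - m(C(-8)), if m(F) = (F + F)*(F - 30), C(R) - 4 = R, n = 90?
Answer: -272 - √28951 ≈ -442.15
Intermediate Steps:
C(R) = 4 + R
x(k) = √k*√(90 + k) (x(k) = √(k + 90)*√k = √(90 + k)*√k = √k*√(90 + k))
m(F) = 2*F*(-30 + F) (m(F) = (2*F)*(-30 + F) = 2*F*(-30 + F))
x(-221) - m(C(-8)) = √(-221)*√(90 - 221) - 2*(4 - 8)*(-30 + (4 - 8)) = (I*√221)*√(-131) - 2*(-4)*(-30 - 4) = (I*√221)*(I*√131) - 2*(-4)*(-34) = -√28951 - 1*272 = -√28951 - 272 = -272 - √28951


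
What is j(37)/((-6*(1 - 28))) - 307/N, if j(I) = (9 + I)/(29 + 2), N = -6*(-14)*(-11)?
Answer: 264043/773388 ≈ 0.34141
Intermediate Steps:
N = -924 (N = 84*(-11) = -924)
j(I) = 9/31 + I/31 (j(I) = (9 + I)/31 = (9 + I)*(1/31) = 9/31 + I/31)
j(37)/((-6*(1 - 28))) - 307/N = (9/31 + (1/31)*37)/((-6*(1 - 28))) - 307/(-924) = (9/31 + 37/31)/((-6*(-27))) - 307*(-1/924) = (46/31)/162 + 307/924 = (46/31)*(1/162) + 307/924 = 23/2511 + 307/924 = 264043/773388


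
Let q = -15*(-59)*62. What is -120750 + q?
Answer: -65880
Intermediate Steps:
q = 54870 (q = 885*62 = 54870)
-120750 + q = -120750 + 54870 = -65880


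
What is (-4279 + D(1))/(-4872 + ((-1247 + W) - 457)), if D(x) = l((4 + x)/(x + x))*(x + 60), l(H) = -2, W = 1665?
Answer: 1467/1637 ≈ 0.89615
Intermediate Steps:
D(x) = -120 - 2*x (D(x) = -2*(x + 60) = -2*(60 + x) = -120 - 2*x)
(-4279 + D(1))/(-4872 + ((-1247 + W) - 457)) = (-4279 + (-120 - 2*1))/(-4872 + ((-1247 + 1665) - 457)) = (-4279 + (-120 - 2))/(-4872 + (418 - 457)) = (-4279 - 122)/(-4872 - 39) = -4401/(-4911) = -4401*(-1/4911) = 1467/1637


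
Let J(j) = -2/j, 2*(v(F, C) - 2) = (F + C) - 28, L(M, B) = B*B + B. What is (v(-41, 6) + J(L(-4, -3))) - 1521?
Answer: -9305/6 ≈ -1550.8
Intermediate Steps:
L(M, B) = B + B**2 (L(M, B) = B**2 + B = B + B**2)
v(F, C) = -12 + C/2 + F/2 (v(F, C) = 2 + ((F + C) - 28)/2 = 2 + ((C + F) - 28)/2 = 2 + (-28 + C + F)/2 = 2 + (-14 + C/2 + F/2) = -12 + C/2 + F/2)
(v(-41, 6) + J(L(-4, -3))) - 1521 = ((-12 + (1/2)*6 + (1/2)*(-41)) - 2*(-1/(3*(1 - 3)))) - 1521 = ((-12 + 3 - 41/2) - 2/((-3*(-2)))) - 1521 = (-59/2 - 2/6) - 1521 = (-59/2 - 2*1/6) - 1521 = (-59/2 - 1/3) - 1521 = -179/6 - 1521 = -9305/6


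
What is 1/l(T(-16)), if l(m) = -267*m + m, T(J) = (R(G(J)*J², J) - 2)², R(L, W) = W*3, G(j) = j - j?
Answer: -1/665000 ≈ -1.5038e-6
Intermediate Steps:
G(j) = 0
R(L, W) = 3*W
T(J) = (-2 + 3*J)² (T(J) = (3*J - 2)² = (-2 + 3*J)²)
l(m) = -266*m
1/l(T(-16)) = 1/(-266*(-2 + 3*(-16))²) = 1/(-266*(-2 - 48)²) = 1/(-266*(-50)²) = 1/(-266*2500) = 1/(-665000) = -1/665000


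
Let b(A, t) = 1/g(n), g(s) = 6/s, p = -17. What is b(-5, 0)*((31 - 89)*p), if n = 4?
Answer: 1972/3 ≈ 657.33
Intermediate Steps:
b(A, t) = ⅔ (b(A, t) = 1/(6/4) = 1/(6*(¼)) = 1/(3/2) = ⅔)
b(-5, 0)*((31 - 89)*p) = 2*((31 - 89)*(-17))/3 = 2*(-58*(-17))/3 = (⅔)*986 = 1972/3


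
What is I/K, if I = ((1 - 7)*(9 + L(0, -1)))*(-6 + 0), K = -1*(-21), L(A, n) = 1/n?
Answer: 96/7 ≈ 13.714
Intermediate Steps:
K = 21
I = 288 (I = ((1 - 7)*(9 + 1/(-1)))*(-6 + 0) = -6*(9 - 1)*(-6) = -6*8*(-6) = -48*(-6) = 288)
I/K = 288/21 = 288*(1/21) = 96/7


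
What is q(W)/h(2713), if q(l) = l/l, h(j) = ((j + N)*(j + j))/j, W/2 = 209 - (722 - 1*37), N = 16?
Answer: 1/5458 ≈ 0.00018322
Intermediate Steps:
W = -952 (W = 2*(209 - (722 - 1*37)) = 2*(209 - (722 - 37)) = 2*(209 - 1*685) = 2*(209 - 685) = 2*(-476) = -952)
h(j) = 32 + 2*j (h(j) = ((j + 16)*(j + j))/j = ((16 + j)*(2*j))/j = (2*j*(16 + j))/j = 32 + 2*j)
q(l) = 1
q(W)/h(2713) = 1/(32 + 2*2713) = 1/(32 + 5426) = 1/5458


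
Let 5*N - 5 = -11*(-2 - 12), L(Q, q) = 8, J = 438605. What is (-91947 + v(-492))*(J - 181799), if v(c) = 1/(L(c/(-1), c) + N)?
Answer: -4698894431088/199 ≈ -2.3613e+10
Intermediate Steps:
N = 159/5 (N = 1 + (-11*(-2 - 12))/5 = 1 + (-11*(-14))/5 = 1 + (1/5)*154 = 1 + 154/5 = 159/5 ≈ 31.800)
v(c) = 5/199 (v(c) = 1/(8 + 159/5) = 1/(199/5) = 5/199)
(-91947 + v(-492))*(J - 181799) = (-91947 + 5/199)*(438605 - 181799) = -18297448/199*256806 = -4698894431088/199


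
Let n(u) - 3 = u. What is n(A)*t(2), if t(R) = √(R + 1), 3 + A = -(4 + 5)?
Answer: -9*√3 ≈ -15.588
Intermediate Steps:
A = -12 (A = -3 - (4 + 5) = -3 - 1*9 = -3 - 9 = -12)
n(u) = 3 + u
t(R) = √(1 + R)
n(A)*t(2) = (3 - 12)*√(1 + 2) = -9*√3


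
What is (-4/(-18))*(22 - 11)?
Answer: 22/9 ≈ 2.4444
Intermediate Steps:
(-4/(-18))*(22 - 11) = -1/18*(-4)*11 = (2/9)*11 = 22/9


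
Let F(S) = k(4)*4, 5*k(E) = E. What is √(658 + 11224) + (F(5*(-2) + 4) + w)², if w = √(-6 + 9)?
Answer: 331/25 + √11882 + 32*√3/5 ≈ 133.33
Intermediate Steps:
k(E) = E/5
F(S) = 16/5 (F(S) = ((⅕)*4)*4 = (⅘)*4 = 16/5)
w = √3 ≈ 1.7320
√(658 + 11224) + (F(5*(-2) + 4) + w)² = √(658 + 11224) + (16/5 + √3)² = √11882 + (16/5 + √3)²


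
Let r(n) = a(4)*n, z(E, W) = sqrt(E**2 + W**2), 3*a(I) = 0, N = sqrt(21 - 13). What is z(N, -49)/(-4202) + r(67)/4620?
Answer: -sqrt(2409)/4202 ≈ -0.011681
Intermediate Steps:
N = 2*sqrt(2) (N = sqrt(8) = 2*sqrt(2) ≈ 2.8284)
a(I) = 0 (a(I) = (1/3)*0 = 0)
r(n) = 0 (r(n) = 0*n = 0)
z(N, -49)/(-4202) + r(67)/4620 = sqrt((2*sqrt(2))**2 + (-49)**2)/(-4202) + 0/4620 = sqrt(8 + 2401)*(-1/4202) + 0*(1/4620) = sqrt(2409)*(-1/4202) + 0 = -sqrt(2409)/4202 + 0 = -sqrt(2409)/4202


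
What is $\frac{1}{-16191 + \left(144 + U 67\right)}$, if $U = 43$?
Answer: $- \frac{1}{13166} \approx -7.5953 \cdot 10^{-5}$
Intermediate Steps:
$\frac{1}{-16191 + \left(144 + U 67\right)} = \frac{1}{-16191 + \left(144 + 43 \cdot 67\right)} = \frac{1}{-16191 + \left(144 + 2881\right)} = \frac{1}{-16191 + 3025} = \frac{1}{-13166} = - \frac{1}{13166}$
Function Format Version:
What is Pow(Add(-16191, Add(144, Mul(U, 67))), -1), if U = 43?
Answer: Rational(-1, 13166) ≈ -7.5953e-5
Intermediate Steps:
Pow(Add(-16191, Add(144, Mul(U, 67))), -1) = Pow(Add(-16191, Add(144, Mul(43, 67))), -1) = Pow(Add(-16191, Add(144, 2881)), -1) = Pow(Add(-16191, 3025), -1) = Pow(-13166, -1) = Rational(-1, 13166)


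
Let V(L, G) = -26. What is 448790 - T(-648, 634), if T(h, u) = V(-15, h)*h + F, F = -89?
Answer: 432031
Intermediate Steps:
T(h, u) = -89 - 26*h (T(h, u) = -26*h - 89 = -89 - 26*h)
448790 - T(-648, 634) = 448790 - (-89 - 26*(-648)) = 448790 - (-89 + 16848) = 448790 - 1*16759 = 448790 - 16759 = 432031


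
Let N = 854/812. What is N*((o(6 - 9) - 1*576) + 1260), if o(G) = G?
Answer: 41541/58 ≈ 716.22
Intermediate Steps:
N = 61/58 (N = 854*(1/812) = 61/58 ≈ 1.0517)
N*((o(6 - 9) - 1*576) + 1260) = 61*(((6 - 9) - 1*576) + 1260)/58 = 61*((-3 - 576) + 1260)/58 = 61*(-579 + 1260)/58 = (61/58)*681 = 41541/58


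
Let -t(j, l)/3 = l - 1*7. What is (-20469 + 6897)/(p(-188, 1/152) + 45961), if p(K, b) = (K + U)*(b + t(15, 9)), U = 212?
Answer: -128934/435263 ≈ -0.29622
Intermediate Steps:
t(j, l) = 21 - 3*l (t(j, l) = -3*(l - 1*7) = -3*(l - 7) = -3*(-7 + l) = 21 - 3*l)
p(K, b) = (-6 + b)*(212 + K) (p(K, b) = (K + 212)*(b + (21 - 3*9)) = (212 + K)*(b + (21 - 27)) = (212 + K)*(b - 6) = (212 + K)*(-6 + b) = (-6 + b)*(212 + K))
(-20469 + 6897)/(p(-188, 1/152) + 45961) = (-20469 + 6897)/((-1272 - 6*(-188) + 212/152 - 188/152) + 45961) = -13572/((-1272 + 1128 + 212*(1/152) - 188*1/152) + 45961) = -13572/((-1272 + 1128 + 53/38 - 47/38) + 45961) = -13572/(-2733/19 + 45961) = -13572/870526/19 = -13572*19/870526 = -128934/435263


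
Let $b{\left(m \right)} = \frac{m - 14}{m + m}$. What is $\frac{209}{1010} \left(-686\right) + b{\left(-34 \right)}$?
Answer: $- \frac{1212619}{8585} \approx -141.25$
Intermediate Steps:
$b{\left(m \right)} = \frac{-14 + m}{2 m}$
$\frac{209}{1010} \left(-686\right) + b{\left(-34 \right)} = \frac{209}{1010} \left(-686\right) + \frac{-14 - 34}{2 \left(-34\right)} = 209 \cdot \frac{1}{1010} \left(-686\right) + \frac{1}{2} \left(- \frac{1}{34}\right) \left(-48\right) = \frac{209}{1010} \left(-686\right) + \frac{12}{17} = - \frac{71687}{505} + \frac{12}{17} = - \frac{1212619}{8585}$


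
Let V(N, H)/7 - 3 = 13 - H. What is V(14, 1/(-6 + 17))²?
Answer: 1500625/121 ≈ 12402.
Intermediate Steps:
V(N, H) = 112 - 7*H (V(N, H) = 21 + 7*(13 - H) = 21 + (91 - 7*H) = 112 - 7*H)
V(14, 1/(-6 + 17))² = (112 - 7/(-6 + 17))² = (112 - 7/11)² = (1225/11)² = 1500625/121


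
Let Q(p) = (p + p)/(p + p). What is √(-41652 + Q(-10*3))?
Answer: I*√41651 ≈ 204.09*I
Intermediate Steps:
Q(p) = 1 (Q(p) = (2*p)/((2*p)) = (2*p)*(1/(2*p)) = 1)
√(-41652 + Q(-10*3)) = √(-41652 + 1) = √(-41651) = I*√41651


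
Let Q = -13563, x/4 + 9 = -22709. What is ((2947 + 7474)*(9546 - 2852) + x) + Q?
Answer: 69653739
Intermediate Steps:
x = -90872 (x = -36 + 4*(-22709) = -36 - 90836 = -90872)
((2947 + 7474)*(9546 - 2852) + x) + Q = ((2947 + 7474)*(9546 - 2852) - 90872) - 13563 = (10421*6694 - 90872) - 13563 = (69758174 - 90872) - 13563 = 69667302 - 13563 = 69653739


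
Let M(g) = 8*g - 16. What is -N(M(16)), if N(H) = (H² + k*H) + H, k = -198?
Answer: 9520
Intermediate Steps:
M(g) = -16 + 8*g
N(H) = H² - 197*H (N(H) = (H² - 198*H) + H = H² - 197*H)
-N(M(16)) = -(-16 + 8*16)*(-197 + (-16 + 8*16)) = -(-16 + 128)*(-197 + (-16 + 128)) = -112*(-197 + 112) = -112*(-85) = -1*(-9520) = 9520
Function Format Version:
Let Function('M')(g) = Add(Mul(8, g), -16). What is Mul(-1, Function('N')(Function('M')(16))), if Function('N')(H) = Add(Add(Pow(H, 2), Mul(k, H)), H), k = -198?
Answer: 9520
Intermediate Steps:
Function('M')(g) = Add(-16, Mul(8, g))
Function('N')(H) = Add(Pow(H, 2), Mul(-197, H)) (Function('N')(H) = Add(Add(Pow(H, 2), Mul(-198, H)), H) = Add(Pow(H, 2), Mul(-197, H)))
Mul(-1, Function('N')(Function('M')(16))) = Mul(-1, Mul(Add(-16, Mul(8, 16)), Add(-197, Add(-16, Mul(8, 16))))) = Mul(-1, Mul(Add(-16, 128), Add(-197, Add(-16, 128)))) = Mul(-1, Mul(112, Add(-197, 112))) = Mul(-1, Mul(112, -85)) = Mul(-1, -9520) = 9520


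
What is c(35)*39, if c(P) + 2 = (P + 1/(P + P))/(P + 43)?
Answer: -8469/140 ≈ -60.493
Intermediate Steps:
c(P) = -2 + (P + 1/(2*P))/(43 + P) (c(P) = -2 + (P + 1/(P + P))/(P + 43) = -2 + (P + 1/(2*P))/(43 + P))
c(35)*39 = ((1/2 - 1*35**2 - 86*35)/(35*(43 + 35)))*39 = ((1/35)*(1/2 - 1*1225 - 3010)/78)*39 = ((1/35)*(1/78)*(1/2 - 1225 - 3010))*39 = ((1/35)*(1/78)*(-8469/2))*39 = -2823/1820*39 = -8469/140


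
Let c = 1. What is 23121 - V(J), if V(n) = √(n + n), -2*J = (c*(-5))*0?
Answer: 23121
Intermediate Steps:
J = 0 (J = -1*(-5)*0/2 = -(-5)*0/2 = -½*0 = 0)
V(n) = √2*√n (V(n) = √(2*n) = √2*√n)
23121 - V(J) = 23121 - √2*√0 = 23121 - √2*0 = 23121 - 1*0 = 23121 + 0 = 23121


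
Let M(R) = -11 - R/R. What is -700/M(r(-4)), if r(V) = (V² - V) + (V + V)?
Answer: 175/3 ≈ 58.333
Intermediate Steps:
r(V) = V + V² (r(V) = (V² - V) + 2*V = V + V²)
M(R) = -12 (M(R) = -11 - 1*1 = -11 - 1 = -12)
-700/M(r(-4)) = -700/(-12) = -700*(-1/12) = 175/3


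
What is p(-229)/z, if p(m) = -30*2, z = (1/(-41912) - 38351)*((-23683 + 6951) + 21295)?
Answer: 4960/14466304017 ≈ 3.4287e-7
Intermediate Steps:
z = -43398912051/248 (z = (-1/41912 - 38351)*(-16732 + 21295) = -1607367113/41912*4563 = -43398912051/248 ≈ -1.7500e+8)
p(m) = -60
p(-229)/z = -60/(-43398912051/248) = -60*(-248/43398912051) = 4960/14466304017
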